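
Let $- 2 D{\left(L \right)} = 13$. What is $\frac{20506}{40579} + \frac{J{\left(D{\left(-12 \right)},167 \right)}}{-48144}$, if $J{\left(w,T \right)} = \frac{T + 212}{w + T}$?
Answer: $\frac{9319810543}{18444616344} \approx 0.50529$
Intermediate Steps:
$D{\left(L \right)} = - \frac{13}{2}$ ($D{\left(L \right)} = \left(- \frac{1}{2}\right) 13 = - \frac{13}{2}$)
$J{\left(w,T \right)} = \frac{212 + T}{T + w}$
$\frac{20506}{40579} + \frac{J{\left(D{\left(-12 \right)},167 \right)}}{-48144} = \frac{20506}{40579} + \frac{\frac{1}{167 - \frac{13}{2}} \left(212 + 167\right)}{-48144} = 20506 \cdot \frac{1}{40579} + \frac{1}{\frac{321}{2}} \cdot 379 \left(- \frac{1}{48144}\right) = \frac{20506}{40579} + \frac{2}{321} \cdot 379 \left(- \frac{1}{48144}\right) = \frac{20506}{40579} + \frac{758}{321} \left(- \frac{1}{48144}\right) = \frac{20506}{40579} - \frac{379}{7727112} = \frac{9319810543}{18444616344}$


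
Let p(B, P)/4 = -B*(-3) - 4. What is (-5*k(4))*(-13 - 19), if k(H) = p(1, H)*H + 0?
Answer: -2560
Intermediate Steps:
p(B, P) = -16 + 12*B (p(B, P) = 4*(-B*(-3) - 4) = 4*(3*B - 4) = 4*(-4 + 3*B) = -16 + 12*B)
k(H) = -4*H (k(H) = (-16 + 12*1)*H + 0 = (-16 + 12)*H + 0 = -4*H + 0 = -4*H)
(-5*k(4))*(-13 - 19) = (-(-20)*4)*(-13 - 19) = -5*(-16)*(-32) = 80*(-32) = -2560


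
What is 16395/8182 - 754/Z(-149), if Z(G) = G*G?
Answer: 357816167/181648582 ≈ 1.9698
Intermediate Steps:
Z(G) = G²
16395/8182 - 754/Z(-149) = 16395/8182 - 754/((-149)²) = 16395*(1/8182) - 754/22201 = 16395/8182 - 754*1/22201 = 16395/8182 - 754/22201 = 357816167/181648582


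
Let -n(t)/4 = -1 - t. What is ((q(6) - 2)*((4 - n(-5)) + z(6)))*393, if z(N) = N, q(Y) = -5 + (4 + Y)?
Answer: 30654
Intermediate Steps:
n(t) = 4 + 4*t (n(t) = -4*(-1 - t) = 4 + 4*t)
q(Y) = -1 + Y
((q(6) - 2)*((4 - n(-5)) + z(6)))*393 = (((-1 + 6) - 2)*((4 - (4 + 4*(-5))) + 6))*393 = ((5 - 2)*((4 - (4 - 20)) + 6))*393 = (3*((4 - 1*(-16)) + 6))*393 = (3*((4 + 16) + 6))*393 = (3*(20 + 6))*393 = (3*26)*393 = 78*393 = 30654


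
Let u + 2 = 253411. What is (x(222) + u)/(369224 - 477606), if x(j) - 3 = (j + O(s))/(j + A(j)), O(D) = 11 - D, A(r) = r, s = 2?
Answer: -37505053/16040536 ≈ -2.3381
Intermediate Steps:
u = 253409 (u = -2 + 253411 = 253409)
x(j) = 3 + (9 + j)/(2*j) (x(j) = 3 + (j + (11 - 1*2))/(j + j) = 3 + (j + (11 - 2))/((2*j)) = 3 + (j + 9)*(1/(2*j)) = 3 + (9 + j)*(1/(2*j)) = 3 + (9 + j)/(2*j))
(x(222) + u)/(369224 - 477606) = ((½)*(9 + 7*222)/222 + 253409)/(369224 - 477606) = ((½)*(1/222)*(9 + 1554) + 253409)/(-108382) = ((½)*(1/222)*1563 + 253409)*(-1/108382) = (521/148 + 253409)*(-1/108382) = (37505053/148)*(-1/108382) = -37505053/16040536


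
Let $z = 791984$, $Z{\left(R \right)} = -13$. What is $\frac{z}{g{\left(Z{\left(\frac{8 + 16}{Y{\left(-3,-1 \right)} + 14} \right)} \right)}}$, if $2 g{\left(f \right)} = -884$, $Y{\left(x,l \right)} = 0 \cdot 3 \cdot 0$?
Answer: $- \frac{395992}{221} \approx -1791.8$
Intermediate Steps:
$Y{\left(x,l \right)} = 0$ ($Y{\left(x,l \right)} = 0 \cdot 0 = 0$)
$g{\left(f \right)} = -442$ ($g{\left(f \right)} = \frac{1}{2} \left(-884\right) = -442$)
$\frac{z}{g{\left(Z{\left(\frac{8 + 16}{Y{\left(-3,-1 \right)} + 14} \right)} \right)}} = \frac{791984}{-442} = 791984 \left(- \frac{1}{442}\right) = - \frac{395992}{221}$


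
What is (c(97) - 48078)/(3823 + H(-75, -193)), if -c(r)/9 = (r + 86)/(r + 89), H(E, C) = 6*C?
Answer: -596277/33046 ≈ -18.044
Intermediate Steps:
c(r) = -9*(86 + r)/(89 + r) (c(r) = -9*(r + 86)/(r + 89) = -9*(86 + r)/(89 + r))
(c(97) - 48078)/(3823 + H(-75, -193)) = (9*(-86 - 1*97)/(89 + 97) - 48078)/(3823 + 6*(-193)) = (9*(-86 - 97)/186 - 48078)/(3823 - 1158) = (9*(1/186)*(-183) - 48078)/2665 = (-549/62 - 48078)*(1/2665) = -2981385/62*1/2665 = -596277/33046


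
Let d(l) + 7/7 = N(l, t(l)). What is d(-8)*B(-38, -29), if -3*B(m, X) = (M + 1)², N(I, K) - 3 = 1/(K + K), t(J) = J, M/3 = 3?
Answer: -775/12 ≈ -64.583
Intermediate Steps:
M = 9 (M = 3*3 = 9)
N(I, K) = 3 + 1/(2*K) (N(I, K) = 3 + 1/(K + K) = 3 + 1/(2*K))
d(l) = 2 + 1/(2*l) (d(l) = -1 + (3 + 1/(2*l)) = 2 + 1/(2*l))
B(m, X) = -100/3 (B(m, X) = -(9 + 1)²/3 = -⅓*10² = -⅓*100 = -100/3)
d(-8)*B(-38, -29) = (2 + (½)/(-8))*(-100/3) = (2 + (½)*(-⅛))*(-100/3) = (2 - 1/16)*(-100/3) = (31/16)*(-100/3) = -775/12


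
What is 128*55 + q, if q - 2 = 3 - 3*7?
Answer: 7024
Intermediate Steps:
q = -16 (q = 2 + (3 - 3*7) = 2 + (3 - 21) = 2 - 18 = -16)
128*55 + q = 128*55 - 16 = 7040 - 16 = 7024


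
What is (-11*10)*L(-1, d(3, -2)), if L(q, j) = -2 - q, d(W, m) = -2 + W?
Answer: 110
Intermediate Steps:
(-11*10)*L(-1, d(3, -2)) = (-11*10)*(-2 - 1*(-1)) = -110*(-2 + 1) = -110*(-1) = 110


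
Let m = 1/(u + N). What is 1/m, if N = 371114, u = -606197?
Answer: -235083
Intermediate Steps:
m = -1/235083 (m = 1/(-606197 + 371114) = 1/(-235083) = -1/235083 ≈ -4.2538e-6)
1/m = 1/(-1/235083) = -235083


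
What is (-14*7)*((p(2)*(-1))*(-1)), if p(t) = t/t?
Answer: -98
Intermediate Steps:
p(t) = 1
(-14*7)*((p(2)*(-1))*(-1)) = (-14*7)*((1*(-1))*(-1)) = -(-98)*(-1) = -98*1 = -98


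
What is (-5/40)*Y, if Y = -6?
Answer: 3/4 ≈ 0.75000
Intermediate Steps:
(-5/40)*Y = -5/40*(-6) = -5*1/40*(-6) = -1/8*(-6) = 3/4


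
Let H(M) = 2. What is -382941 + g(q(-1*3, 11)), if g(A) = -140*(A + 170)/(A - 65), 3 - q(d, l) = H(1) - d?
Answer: -25633527/67 ≈ -3.8259e+5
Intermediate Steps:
q(d, l) = 1 + d (q(d, l) = 3 - (2 - d) = 3 + (-2 + d) = 1 + d)
g(A) = -140*(170 + A)/(-65 + A)
-382941 + g(q(-1*3, 11)) = -382941 + 140*(-170 - (1 - 1*3))/(-65 + (1 - 1*3)) = -382941 + 140*(-170 - (1 - 3))/(-65 + (1 - 3)) = -382941 + 140*(-170 - 1*(-2))/(-65 - 2) = -382941 + 140*(-170 + 2)/(-67) = -382941 + 140*(-1/67)*(-168) = -382941 + 23520/67 = -25633527/67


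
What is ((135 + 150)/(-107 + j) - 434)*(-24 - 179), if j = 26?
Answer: 2398039/27 ≈ 88816.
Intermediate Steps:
((135 + 150)/(-107 + j) - 434)*(-24 - 179) = ((135 + 150)/(-107 + 26) - 434)*(-24 - 179) = (285/(-81) - 434)*(-203) = (285*(-1/81) - 434)*(-203) = (-95/27 - 434)*(-203) = -11813/27*(-203) = 2398039/27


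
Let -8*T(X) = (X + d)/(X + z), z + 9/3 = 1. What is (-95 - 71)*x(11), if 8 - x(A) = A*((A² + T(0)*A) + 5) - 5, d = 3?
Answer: 1853473/8 ≈ 2.3168e+5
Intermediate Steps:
z = -2 (z = -3 + 1 = -2)
T(X) = -(3 + X)/(8*(-2 + X)) (T(X) = -(X + 3)/(8*(X - 2)) = -(3 + X)/(8*(-2 + X)))
x(A) = 13 - A*(5 + A² + 3*A/16) (x(A) = 8 - (A*((A² + ((-3 - 1*0)/(8*(-2 + 0)))*A) + 5) - 5) = 8 - (A*((A² + ((⅛)*(-3 + 0)/(-2))*A) + 5) - 5) = 8 - (A*((A² + ((⅛)*(-½)*(-3))*A) + 5) - 5) = 8 - (A*((A² + 3*A/16) + 5) - 5) = 8 - (A*(5 + A² + 3*A/16) - 5) = 8 - (-5 + A*(5 + A² + 3*A/16)) = 8 + (5 - A*(5 + A² + 3*A/16)) = 13 - A*(5 + A² + 3*A/16))
(-95 - 71)*x(11) = (-95 - 71)*(13 - 1*11³ - 5*11 - 3/16*11²) = -166*(13 - 1*1331 - 55 - 3/16*121) = -166*(13 - 1331 - 55 - 363/16) = -166*(-22331/16) = 1853473/8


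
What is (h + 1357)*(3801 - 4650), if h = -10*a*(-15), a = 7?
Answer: -2043543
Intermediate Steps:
h = 1050 (h = -10*7*(-15) = -70*(-15) = 1050)
(h + 1357)*(3801 - 4650) = (1050 + 1357)*(3801 - 4650) = 2407*(-849) = -2043543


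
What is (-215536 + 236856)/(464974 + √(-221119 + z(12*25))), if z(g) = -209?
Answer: 2478311420/54050260501 - 63960*I*√1537/54050260501 ≈ 0.045852 - 4.6392e-5*I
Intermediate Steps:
(-215536 + 236856)/(464974 + √(-221119 + z(12*25))) = (-215536 + 236856)/(464974 + √(-221119 - 209)) = 21320/(464974 + √(-221328)) = 21320/(464974 + 12*I*√1537)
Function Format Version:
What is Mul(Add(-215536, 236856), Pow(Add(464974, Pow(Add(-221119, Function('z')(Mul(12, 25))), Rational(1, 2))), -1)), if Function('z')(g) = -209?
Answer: Add(Rational(2478311420, 54050260501), Mul(Rational(-63960, 54050260501), I, Pow(1537, Rational(1, 2)))) ≈ Add(0.045852, Mul(-4.6392e-5, I))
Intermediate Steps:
Mul(Add(-215536, 236856), Pow(Add(464974, Pow(Add(-221119, Function('z')(Mul(12, 25))), Rational(1, 2))), -1)) = Mul(Add(-215536, 236856), Pow(Add(464974, Pow(Add(-221119, -209), Rational(1, 2))), -1)) = Mul(21320, Pow(Add(464974, Pow(-221328, Rational(1, 2))), -1)) = Mul(21320, Pow(Add(464974, Mul(12, I, Pow(1537, Rational(1, 2)))), -1))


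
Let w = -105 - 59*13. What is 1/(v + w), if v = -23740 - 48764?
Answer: -1/73376 ≈ -1.3628e-5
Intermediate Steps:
v = -72504
w = -872 (w = -105 - 767 = -872)
1/(v + w) = 1/(-72504 - 872) = 1/(-73376) = -1/73376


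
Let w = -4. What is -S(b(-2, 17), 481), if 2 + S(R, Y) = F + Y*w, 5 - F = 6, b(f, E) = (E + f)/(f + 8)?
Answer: 1927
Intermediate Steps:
b(f, E) = (E + f)/(8 + f)
F = -1 (F = 5 - 1*6 = 5 - 6 = -1)
S(R, Y) = -3 - 4*Y (S(R, Y) = -2 + (-1 + Y*(-4)) = -2 + (-1 - 4*Y) = -3 - 4*Y)
-S(b(-2, 17), 481) = -(-3 - 4*481) = -(-3 - 1924) = -1*(-1927) = 1927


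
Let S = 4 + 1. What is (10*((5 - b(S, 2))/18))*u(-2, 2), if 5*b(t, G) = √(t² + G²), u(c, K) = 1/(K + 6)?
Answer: 25/72 - √29/72 ≈ 0.27243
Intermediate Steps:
u(c, K) = 1/(6 + K)
S = 5
b(t, G) = √(G² + t²)/5 (b(t, G) = √(t² + G²)/5 = √(G² + t²)/5)
(10*((5 - b(S, 2))/18))*u(-2, 2) = (10*((5 - √(2² + 5²)/5)/18))/(6 + 2) = (10*((5 - √(4 + 25)/5)*(1/18)))/8 = (10*((5 - √29/5)*(1/18)))*(⅛) = (10*(5/18 - √29/90))*(⅛) = (25/9 - √29/9)*(⅛) = 25/72 - √29/72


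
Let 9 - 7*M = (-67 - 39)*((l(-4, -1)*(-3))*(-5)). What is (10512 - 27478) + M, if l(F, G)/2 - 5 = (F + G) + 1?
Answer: -115573/7 ≈ -16510.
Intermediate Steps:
l(F, G) = 12 + 2*F + 2*G (l(F, G) = 10 + 2*((F + G) + 1) = 10 + 2*(1 + F + G) = 10 + (2 + 2*F + 2*G) = 12 + 2*F + 2*G)
M = 3189/7 (M = 9/7 - (-67 - 39)*((12 + 2*(-4) + 2*(-1))*(-3))*(-5)/7 = 9/7 - (-106)*((12 - 8 - 2)*(-3))*(-5)/7 = 9/7 - (-106)*(2*(-3))*(-5)/7 = 9/7 - (-106)*(-6*(-5))/7 = 9/7 - (-106)*30/7 = 9/7 - ⅐*(-3180) = 9/7 + 3180/7 = 3189/7 ≈ 455.57)
(10512 - 27478) + M = (10512 - 27478) + 3189/7 = -16966 + 3189/7 = -115573/7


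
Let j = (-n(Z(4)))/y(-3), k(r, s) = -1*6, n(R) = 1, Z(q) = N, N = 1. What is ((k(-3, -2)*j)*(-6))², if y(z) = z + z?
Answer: 36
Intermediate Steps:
Z(q) = 1
y(z) = 2*z
k(r, s) = -6
j = ⅙ (j = (-1*1)/((2*(-3))) = -1/(-6) = -1*(-⅙) = ⅙ ≈ 0.16667)
((k(-3, -2)*j)*(-6))² = (-6*⅙*(-6))² = (-1*(-6))² = 6² = 36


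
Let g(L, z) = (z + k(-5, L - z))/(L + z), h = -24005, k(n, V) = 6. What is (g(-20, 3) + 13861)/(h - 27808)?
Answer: -235628/880821 ≈ -0.26751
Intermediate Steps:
g(L, z) = (6 + z)/(L + z) (g(L, z) = (z + 6)/(L + z) = (6 + z)/(L + z))
(g(-20, 3) + 13861)/(h - 27808) = ((6 + 3)/(-20 + 3) + 13861)/(-24005 - 27808) = (9/(-17) + 13861)/(-51813) = (-1/17*9 + 13861)*(-1/51813) = (-9/17 + 13861)*(-1/51813) = (235628/17)*(-1/51813) = -235628/880821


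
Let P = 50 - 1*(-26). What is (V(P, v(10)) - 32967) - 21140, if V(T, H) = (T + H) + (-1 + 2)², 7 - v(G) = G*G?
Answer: -54123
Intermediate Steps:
P = 76 (P = 50 + 26 = 76)
v(G) = 7 - G² (v(G) = 7 - G*G = 7 - G²)
V(T, H) = 1 + H + T (V(T, H) = (H + T) + 1² = (H + T) + 1 = 1 + H + T)
(V(P, v(10)) - 32967) - 21140 = ((1 + (7 - 1*10²) + 76) - 32967) - 21140 = ((1 + (7 - 1*100) + 76) - 32967) - 21140 = ((1 + (7 - 100) + 76) - 32967) - 21140 = ((1 - 93 + 76) - 32967) - 21140 = (-16 - 32967) - 21140 = -32983 - 21140 = -54123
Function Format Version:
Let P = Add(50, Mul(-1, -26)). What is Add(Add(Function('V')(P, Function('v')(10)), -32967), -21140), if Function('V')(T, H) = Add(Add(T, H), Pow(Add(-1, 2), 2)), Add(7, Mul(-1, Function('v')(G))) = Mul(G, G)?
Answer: -54123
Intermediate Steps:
P = 76 (P = Add(50, 26) = 76)
Function('v')(G) = Add(7, Mul(-1, Pow(G, 2))) (Function('v')(G) = Add(7, Mul(-1, Mul(G, G))) = Add(7, Mul(-1, Pow(G, 2))))
Function('V')(T, H) = Add(1, H, T) (Function('V')(T, H) = Add(Add(H, T), Pow(1, 2)) = Add(Add(H, T), 1) = Add(1, H, T))
Add(Add(Function('V')(P, Function('v')(10)), -32967), -21140) = Add(Add(Add(1, Add(7, Mul(-1, Pow(10, 2))), 76), -32967), -21140) = Add(Add(Add(1, Add(7, Mul(-1, 100)), 76), -32967), -21140) = Add(Add(Add(1, Add(7, -100), 76), -32967), -21140) = Add(Add(Add(1, -93, 76), -32967), -21140) = Add(Add(-16, -32967), -21140) = Add(-32983, -21140) = -54123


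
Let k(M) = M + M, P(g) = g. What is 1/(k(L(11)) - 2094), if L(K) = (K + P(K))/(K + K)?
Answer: -1/2092 ≈ -0.00047801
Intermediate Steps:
L(K) = 1 (L(K) = (K + K)/(K + K) = (2*K)/((2*K)) = (2*K)*(1/(2*K)) = 1)
k(M) = 2*M
1/(k(L(11)) - 2094) = 1/(2*1 - 2094) = 1/(2 - 2094) = 1/(-2092) = -1/2092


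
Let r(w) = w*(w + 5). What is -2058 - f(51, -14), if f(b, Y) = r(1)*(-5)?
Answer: -2028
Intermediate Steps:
r(w) = w*(5 + w)
f(b, Y) = -30 (f(b, Y) = (1*(5 + 1))*(-5) = (1*6)*(-5) = 6*(-5) = -30)
-2058 - f(51, -14) = -2058 - 1*(-30) = -2058 + 30 = -2028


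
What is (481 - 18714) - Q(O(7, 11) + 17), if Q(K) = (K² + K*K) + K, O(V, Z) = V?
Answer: -19409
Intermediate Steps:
Q(K) = K + 2*K² (Q(K) = (K² + K²) + K = 2*K² + K = K + 2*K²)
(481 - 18714) - Q(O(7, 11) + 17) = (481 - 18714) - (7 + 17)*(1 + 2*(7 + 17)) = -18233 - 24*(1 + 2*24) = -18233 - 24*(1 + 48) = -18233 - 24*49 = -18233 - 1*1176 = -18233 - 1176 = -19409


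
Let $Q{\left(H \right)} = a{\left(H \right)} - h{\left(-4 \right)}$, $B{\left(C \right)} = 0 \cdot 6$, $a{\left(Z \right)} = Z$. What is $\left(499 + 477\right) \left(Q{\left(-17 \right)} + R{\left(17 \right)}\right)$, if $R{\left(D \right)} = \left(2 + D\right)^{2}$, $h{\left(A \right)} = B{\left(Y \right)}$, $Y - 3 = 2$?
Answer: $335744$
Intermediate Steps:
$Y = 5$ ($Y = 3 + 2 = 5$)
$B{\left(C \right)} = 0$
$h{\left(A \right)} = 0$
$Q{\left(H \right)} = H$ ($Q{\left(H \right)} = H - 0 = H + 0 = H$)
$\left(499 + 477\right) \left(Q{\left(-17 \right)} + R{\left(17 \right)}\right) = \left(499 + 477\right) \left(-17 + \left(2 + 17\right)^{2}\right) = 976 \left(-17 + 19^{2}\right) = 976 \left(-17 + 361\right) = 976 \cdot 344 = 335744$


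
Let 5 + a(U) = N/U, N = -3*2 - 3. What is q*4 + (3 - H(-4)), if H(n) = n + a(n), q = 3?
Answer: 87/4 ≈ 21.750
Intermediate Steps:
N = -9 (N = -6 - 3 = -9)
a(U) = -5 - 9/U
H(n) = -5 + n - 9/n (H(n) = n + (-5 - 9/n) = -5 + n - 9/n)
q*4 + (3 - H(-4)) = 3*4 + (3 - (-5 - 4 - 9/(-4))) = 12 + (3 - (-5 - 4 - 9*(-¼))) = 12 + (3 - (-5 - 4 + 9/4)) = 12 + (3 - 1*(-27/4)) = 12 + (3 + 27/4) = 12 + 39/4 = 87/4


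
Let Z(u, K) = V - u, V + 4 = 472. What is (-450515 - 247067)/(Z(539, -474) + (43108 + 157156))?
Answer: -697582/200193 ≈ -3.4845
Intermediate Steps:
V = 468 (V = -4 + 472 = 468)
Z(u, K) = 468 - u
(-450515 - 247067)/(Z(539, -474) + (43108 + 157156)) = (-450515 - 247067)/((468 - 1*539) + (43108 + 157156)) = -697582/((468 - 539) + 200264) = -697582/(-71 + 200264) = -697582/200193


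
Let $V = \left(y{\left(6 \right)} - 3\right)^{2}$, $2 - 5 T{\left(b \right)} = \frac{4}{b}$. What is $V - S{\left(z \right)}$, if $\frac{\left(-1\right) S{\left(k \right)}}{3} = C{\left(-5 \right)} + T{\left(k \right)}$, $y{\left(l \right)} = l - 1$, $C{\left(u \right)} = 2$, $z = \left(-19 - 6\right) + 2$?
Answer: $\frac{260}{23} \approx 11.304$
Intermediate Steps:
$T{\left(b \right)} = \frac{2}{5} - \frac{4}{5 b}$ ($T{\left(b \right)} = \frac{2}{5} - \frac{4 \frac{1}{b}}{5} = \frac{2}{5} - \frac{4}{5 b}$)
$z = -23$ ($z = -25 + 2 = -23$)
$y{\left(l \right)} = -1 + l$
$S{\left(k \right)} = -6 - \frac{6 \left(-2 + k\right)}{5 k}$ ($S{\left(k \right)} = - 3 \left(2 + \frac{2 \left(-2 + k\right)}{5 k}\right) = -6 - \frac{6 \left(-2 + k\right)}{5 k}$)
$V = 4$ ($V = \left(\left(-1 + 6\right) - 3\right)^{2} = \left(5 - 3\right)^{2} = 2^{2} = 4$)
$V - S{\left(z \right)} = 4 - \frac{12 \left(1 - -69\right)}{5 \left(-23\right)} = 4 - \frac{12}{5} \left(- \frac{1}{23}\right) \left(1 + 69\right) = 4 - \frac{12}{5} \left(- \frac{1}{23}\right) 70 = 4 - - \frac{168}{23} = 4 + \frac{168}{23} = \frac{260}{23}$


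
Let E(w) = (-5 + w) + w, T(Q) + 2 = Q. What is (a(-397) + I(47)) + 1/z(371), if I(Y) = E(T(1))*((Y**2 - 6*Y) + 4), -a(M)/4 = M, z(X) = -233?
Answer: -2779458/233 ≈ -11929.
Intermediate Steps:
T(Q) = -2 + Q
a(M) = -4*M
E(w) = -5 + 2*w
I(Y) = -28 - 7*Y**2 + 42*Y (I(Y) = (-5 + 2*(-2 + 1))*((Y**2 - 6*Y) + 4) = (-5 + 2*(-1))*(4 + Y**2 - 6*Y) = (-5 - 2)*(4 + Y**2 - 6*Y) = -7*(4 + Y**2 - 6*Y) = -28 - 7*Y**2 + 42*Y)
(a(-397) + I(47)) + 1/z(371) = (-4*(-397) + (-28 - 7*47**2 + 42*47)) + 1/(-233) = (1588 + (-28 - 7*2209 + 1974)) - 1/233 = (1588 + (-28 - 15463 + 1974)) - 1/233 = (1588 - 13517) - 1/233 = -11929 - 1/233 = -2779458/233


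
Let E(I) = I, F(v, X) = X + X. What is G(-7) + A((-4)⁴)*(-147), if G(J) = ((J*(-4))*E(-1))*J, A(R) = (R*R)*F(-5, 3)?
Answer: -57802556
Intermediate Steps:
F(v, X) = 2*X
A(R) = 6*R² (A(R) = (R*R)*(2*3) = R²*6 = 6*R²)
G(J) = 4*J² (G(J) = ((J*(-4))*(-1))*J = (-4*J*(-1))*J = (4*J)*J = 4*J²)
G(-7) + A((-4)⁴)*(-147) = 4*(-7)² + (6*((-4)⁴)²)*(-147) = 4*49 + (6*256²)*(-147) = 196 + (6*65536)*(-147) = 196 + 393216*(-147) = 196 - 57802752 = -57802556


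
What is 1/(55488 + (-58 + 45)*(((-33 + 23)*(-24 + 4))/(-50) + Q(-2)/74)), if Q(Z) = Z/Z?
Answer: 74/4109947 ≈ 1.8005e-5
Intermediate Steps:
Q(Z) = 1
1/(55488 + (-58 + 45)*(((-33 + 23)*(-24 + 4))/(-50) + Q(-2)/74)) = 1/(55488 + (-58 + 45)*(((-33 + 23)*(-24 + 4))/(-50) + 1/74)) = 1/(55488 - 13*(-10*(-20)*(-1/50) + 1*(1/74))) = 1/(55488 - 13*(200*(-1/50) + 1/74)) = 1/(55488 - 13*(-4 + 1/74)) = 1/(55488 - 13*(-295/74)) = 1/(55488 + 3835/74) = 1/(4109947/74) = 74/4109947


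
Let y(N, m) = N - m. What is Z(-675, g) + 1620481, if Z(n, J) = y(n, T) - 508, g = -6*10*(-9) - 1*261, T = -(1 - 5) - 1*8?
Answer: 1619302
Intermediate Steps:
T = -4 (T = -1*(-4) - 8 = 4 - 8 = -4)
g = 279 (g = -60*(-9) - 261 = 540 - 261 = 279)
Z(n, J) = -504 + n (Z(n, J) = (n - 1*(-4)) - 508 = (n + 4) - 508 = (4 + n) - 508 = -504 + n)
Z(-675, g) + 1620481 = (-504 - 675) + 1620481 = -1179 + 1620481 = 1619302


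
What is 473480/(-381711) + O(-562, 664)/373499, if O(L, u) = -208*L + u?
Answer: -131970361360/142568676789 ≈ -0.92566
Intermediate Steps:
O(L, u) = u - 208*L
473480/(-381711) + O(-562, 664)/373499 = 473480/(-381711) + (664 - 208*(-562))/373499 = 473480*(-1/381711) + (664 + 116896)*(1/373499) = -473480/381711 + 117560*(1/373499) = -473480/381711 + 117560/373499 = -131970361360/142568676789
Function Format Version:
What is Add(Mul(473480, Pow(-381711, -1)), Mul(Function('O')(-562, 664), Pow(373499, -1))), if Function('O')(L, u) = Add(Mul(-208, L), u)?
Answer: Rational(-131970361360, 142568676789) ≈ -0.92566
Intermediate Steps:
Function('O')(L, u) = Add(u, Mul(-208, L))
Add(Mul(473480, Pow(-381711, -1)), Mul(Function('O')(-562, 664), Pow(373499, -1))) = Add(Mul(473480, Pow(-381711, -1)), Mul(Add(664, Mul(-208, -562)), Pow(373499, -1))) = Add(Mul(473480, Rational(-1, 381711)), Mul(Add(664, 116896), Rational(1, 373499))) = Add(Rational(-473480, 381711), Mul(117560, Rational(1, 373499))) = Add(Rational(-473480, 381711), Rational(117560, 373499)) = Rational(-131970361360, 142568676789)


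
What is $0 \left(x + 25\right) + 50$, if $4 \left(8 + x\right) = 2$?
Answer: $50$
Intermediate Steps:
$x = - \frac{15}{2}$ ($x = -8 + \frac{1}{4} \cdot 2 = -8 + \frac{1}{2} = - \frac{15}{2} \approx -7.5$)
$0 \left(x + 25\right) + 50 = 0 \left(- \frac{15}{2} + 25\right) + 50 = 0 \cdot \frac{35}{2} + 50 = 0 + 50 = 50$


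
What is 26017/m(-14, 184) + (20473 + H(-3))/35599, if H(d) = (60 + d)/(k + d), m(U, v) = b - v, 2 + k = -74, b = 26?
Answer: -922944563/5624642 ≈ -164.09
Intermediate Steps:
k = -76 (k = -2 - 74 = -76)
m(U, v) = 26 - v
H(d) = (60 + d)/(-76 + d)
26017/m(-14, 184) + (20473 + H(-3))/35599 = 26017/(26 - 1*184) + (20473 + (60 - 3)/(-76 - 3))/35599 = 26017/(26 - 184) + (20473 + 57/(-79))*(1/35599) = 26017/(-158) + (20473 - 1/79*57)*(1/35599) = 26017*(-1/158) + (20473 - 57/79)*(1/35599) = -26017/158 + (1617310/79)*(1/35599) = -26017/158 + 1617310/2812321 = -922944563/5624642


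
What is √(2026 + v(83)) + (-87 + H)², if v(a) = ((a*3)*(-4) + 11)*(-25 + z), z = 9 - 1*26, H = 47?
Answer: 1600 + 2*√10849 ≈ 1808.3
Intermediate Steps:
z = -17 (z = 9 - 26 = -17)
v(a) = -462 + 504*a (v(a) = ((a*3)*(-4) + 11)*(-25 - 17) = ((3*a)*(-4) + 11)*(-42) = (-12*a + 11)*(-42) = (11 - 12*a)*(-42) = -462 + 504*a)
√(2026 + v(83)) + (-87 + H)² = √(2026 + (-462 + 504*83)) + (-87 + 47)² = √(2026 + (-462 + 41832)) + (-40)² = √(2026 + 41370) + 1600 = √43396 + 1600 = 2*√10849 + 1600 = 1600 + 2*√10849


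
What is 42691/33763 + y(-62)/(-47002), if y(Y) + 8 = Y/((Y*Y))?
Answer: 1752445745/1385768572 ≈ 1.2646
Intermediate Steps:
y(Y) = -8 + 1/Y (y(Y) = -8 + Y/((Y*Y)) = -8 + Y/(Y**2) = -8 + Y/Y**2 = -8 + 1/Y)
42691/33763 + y(-62)/(-47002) = 42691/33763 + (-8 + 1/(-62))/(-47002) = 42691*(1/33763) + (-8 - 1/62)*(-1/47002) = 42691/33763 - 497/62*(-1/47002) = 42691/33763 + 7/41044 = 1752445745/1385768572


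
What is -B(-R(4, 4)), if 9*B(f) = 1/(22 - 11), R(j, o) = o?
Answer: -1/99 ≈ -0.010101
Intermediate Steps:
B(f) = 1/99 (B(f) = 1/(9*(22 - 11)) = (1/9)/11 = (1/9)*(1/11) = 1/99)
-B(-R(4, 4)) = -1*1/99 = -1/99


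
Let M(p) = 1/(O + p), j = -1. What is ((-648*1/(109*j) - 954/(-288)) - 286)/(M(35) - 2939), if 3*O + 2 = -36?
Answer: 32336813/343411040 ≈ 0.094164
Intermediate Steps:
O = -38/3 (O = -2/3 + (1/3)*(-36) = -2/3 - 12 = -38/3 ≈ -12.667)
M(p) = 1/(-38/3 + p)
((-648*1/(109*j) - 954/(-288)) - 286)/(M(35) - 2939) = ((-648/((-1*109)) - 954/(-288)) - 286)/(3/(-38 + 3*35) - 2939) = ((-648/(-109) - 954*(-1/288)) - 286)/(3/(-38 + 105) - 2939) = ((-648*(-1/109) + 53/16) - 286)/(3/67 - 2939) = ((648/109 + 53/16) - 286)/(3*(1/67) - 2939) = (16145/1744 - 286)/(3/67 - 2939) = -482639/(1744*(-196910/67)) = -482639/1744*(-67/196910) = 32336813/343411040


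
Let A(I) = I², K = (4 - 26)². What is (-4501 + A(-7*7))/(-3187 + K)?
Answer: 700/901 ≈ 0.77691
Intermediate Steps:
K = 484 (K = (-22)² = 484)
(-4501 + A(-7*7))/(-3187 + K) = (-4501 + (-7*7)²)/(-3187 + 484) = (-4501 + (-49)²)/(-2703) = (-4501 + 2401)*(-1/2703) = -2100*(-1/2703) = 700/901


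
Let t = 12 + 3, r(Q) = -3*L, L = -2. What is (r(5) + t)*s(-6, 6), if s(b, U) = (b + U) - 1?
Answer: -21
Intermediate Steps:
r(Q) = 6 (r(Q) = -3*(-2) = 6)
t = 15
s(b, U) = -1 + U + b (s(b, U) = (U + b) - 1 = -1 + U + b)
(r(5) + t)*s(-6, 6) = (6 + 15)*(-1 + 6 - 6) = 21*(-1) = -21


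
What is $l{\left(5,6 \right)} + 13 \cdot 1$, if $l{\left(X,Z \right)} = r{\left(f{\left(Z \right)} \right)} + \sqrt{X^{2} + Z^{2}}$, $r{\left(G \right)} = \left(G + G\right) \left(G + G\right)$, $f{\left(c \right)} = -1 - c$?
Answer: $209 + \sqrt{61} \approx 216.81$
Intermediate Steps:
$r{\left(G \right)} = 4 G^{2}$ ($r{\left(G \right)} = 2 G 2 G = 4 G^{2}$)
$l{\left(X,Z \right)} = \sqrt{X^{2} + Z^{2}} + 4 \left(-1 - Z\right)^{2}$ ($l{\left(X,Z \right)} = 4 \left(-1 - Z\right)^{2} + \sqrt{X^{2} + Z^{2}} = \sqrt{X^{2} + Z^{2}} + 4 \left(-1 - Z\right)^{2}$)
$l{\left(5,6 \right)} + 13 \cdot 1 = \left(\sqrt{5^{2} + 6^{2}} + 4 \left(1 + 6\right)^{2}\right) + 13 \cdot 1 = \left(\sqrt{25 + 36} + 4 \cdot 7^{2}\right) + 13 = \left(\sqrt{61} + 4 \cdot 49\right) + 13 = \left(\sqrt{61} + 196\right) + 13 = \left(196 + \sqrt{61}\right) + 13 = 209 + \sqrt{61}$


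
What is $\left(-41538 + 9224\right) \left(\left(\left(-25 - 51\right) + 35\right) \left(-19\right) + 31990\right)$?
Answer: $-1058897466$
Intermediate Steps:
$\left(-41538 + 9224\right) \left(\left(\left(-25 - 51\right) + 35\right) \left(-19\right) + 31990\right) = - 32314 \left(\left(\left(-25 - 51\right) + 35\right) \left(-19\right) + 31990\right) = - 32314 \left(\left(-76 + 35\right) \left(-19\right) + 31990\right) = - 32314 \left(\left(-41\right) \left(-19\right) + 31990\right) = - 32314 \left(779 + 31990\right) = \left(-32314\right) 32769 = -1058897466$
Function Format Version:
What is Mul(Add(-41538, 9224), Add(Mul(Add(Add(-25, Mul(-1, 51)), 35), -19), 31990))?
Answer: -1058897466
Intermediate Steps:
Mul(Add(-41538, 9224), Add(Mul(Add(Add(-25, Mul(-1, 51)), 35), -19), 31990)) = Mul(-32314, Add(Mul(Add(Add(-25, -51), 35), -19), 31990)) = Mul(-32314, Add(Mul(Add(-76, 35), -19), 31990)) = Mul(-32314, Add(Mul(-41, -19), 31990)) = Mul(-32314, Add(779, 31990)) = Mul(-32314, 32769) = -1058897466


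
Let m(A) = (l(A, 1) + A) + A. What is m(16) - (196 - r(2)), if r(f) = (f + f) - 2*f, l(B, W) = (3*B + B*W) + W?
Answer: -99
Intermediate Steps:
l(B, W) = W + 3*B + B*W
m(A) = 1 + 6*A (m(A) = ((1 + 3*A + A*1) + A) + A = ((1 + 3*A + A) + A) + A = ((1 + 4*A) + A) + A = (1 + 5*A) + A = 1 + 6*A)
r(f) = 0 (r(f) = 2*f - 2*f = 0)
m(16) - (196 - r(2)) = (1 + 6*16) - (196 - 1*0) = (1 + 96) - (196 + 0) = 97 - 1*196 = 97 - 196 = -99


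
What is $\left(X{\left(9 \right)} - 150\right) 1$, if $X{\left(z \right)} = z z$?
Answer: $-69$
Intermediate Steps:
$X{\left(z \right)} = z^{2}$
$\left(X{\left(9 \right)} - 150\right) 1 = \left(9^{2} - 150\right) 1 = \left(81 - 150\right) 1 = \left(-69\right) 1 = -69$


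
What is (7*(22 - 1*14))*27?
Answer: 1512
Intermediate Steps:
(7*(22 - 1*14))*27 = (7*(22 - 14))*27 = (7*8)*27 = 56*27 = 1512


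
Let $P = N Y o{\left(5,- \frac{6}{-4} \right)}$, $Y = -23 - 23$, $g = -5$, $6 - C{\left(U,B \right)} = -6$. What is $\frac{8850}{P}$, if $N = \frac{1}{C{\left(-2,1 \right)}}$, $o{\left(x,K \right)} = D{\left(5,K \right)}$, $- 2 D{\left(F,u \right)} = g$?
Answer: $- \frac{21240}{23} \approx -923.48$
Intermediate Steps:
$C{\left(U,B \right)} = 12$ ($C{\left(U,B \right)} = 6 - -6 = 6 + 6 = 12$)
$D{\left(F,u \right)} = \frac{5}{2}$ ($D{\left(F,u \right)} = \left(- \frac{1}{2}\right) \left(-5\right) = \frac{5}{2}$)
$o{\left(x,K \right)} = \frac{5}{2}$
$N = \frac{1}{12} \approx 0.083333$
$Y = -46$
$P = - \frac{115}{12}$ ($P = \frac{1}{12} \left(-46\right) \frac{5}{2} = \left(- \frac{23}{6}\right) \frac{5}{2} = - \frac{115}{12} \approx -9.5833$)
$\frac{8850}{P} = \frac{8850}{- \frac{115}{12}} = 8850 \left(- \frac{12}{115}\right) = - \frac{21240}{23}$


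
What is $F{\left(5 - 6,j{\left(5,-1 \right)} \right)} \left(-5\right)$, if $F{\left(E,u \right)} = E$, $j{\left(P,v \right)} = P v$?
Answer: $5$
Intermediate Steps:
$F{\left(5 - 6,j{\left(5,-1 \right)} \right)} \left(-5\right) = \left(5 - 6\right) \left(-5\right) = \left(-1\right) \left(-5\right) = 5$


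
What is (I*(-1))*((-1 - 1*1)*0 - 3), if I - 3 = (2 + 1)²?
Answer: 36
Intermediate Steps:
I = 12 (I = 3 + (2 + 1)² = 3 + 3² = 3 + 9 = 12)
(I*(-1))*((-1 - 1*1)*0 - 3) = (12*(-1))*((-1 - 1*1)*0 - 3) = -12*((-1 - 1)*0 - 3) = -12*(-2*0 - 3) = -12*(0 - 3) = -12*(-3) = 36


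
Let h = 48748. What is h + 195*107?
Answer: 69613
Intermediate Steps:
h + 195*107 = 48748 + 195*107 = 48748 + 20865 = 69613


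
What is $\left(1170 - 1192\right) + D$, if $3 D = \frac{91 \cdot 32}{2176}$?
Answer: $- \frac{4397}{204} \approx -21.554$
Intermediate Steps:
$D = \frac{91}{204}$ ($D = \frac{91 \cdot 32 \cdot \frac{1}{2176}}{3} = \frac{2912 \cdot \frac{1}{2176}}{3} = \frac{1}{3} \cdot \frac{91}{68} = \frac{91}{204} \approx 0.44608$)
$\left(1170 - 1192\right) + D = \left(1170 - 1192\right) + \frac{91}{204} = -22 + \frac{91}{204} = - \frac{4397}{204}$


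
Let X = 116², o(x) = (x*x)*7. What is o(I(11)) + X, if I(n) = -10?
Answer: 14156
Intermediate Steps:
o(x) = 7*x² (o(x) = x²*7 = 7*x²)
X = 13456
o(I(11)) + X = 7*(-10)² + 13456 = 7*100 + 13456 = 700 + 13456 = 14156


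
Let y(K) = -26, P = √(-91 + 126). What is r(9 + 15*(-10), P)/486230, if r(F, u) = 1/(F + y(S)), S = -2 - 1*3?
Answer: -1/81200410 ≈ -1.2315e-8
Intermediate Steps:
P = √35 ≈ 5.9161
S = -5 (S = -2 - 3 = -5)
r(F, u) = 1/(-26 + F) (r(F, u) = 1/(F - 26) = 1/(-26 + F))
r(9 + 15*(-10), P)/486230 = 1/((-26 + (9 + 15*(-10)))*486230) = (1/486230)/(-26 + (9 - 150)) = (1/486230)/(-26 - 141) = (1/486230)/(-167) = -1/167*1/486230 = -1/81200410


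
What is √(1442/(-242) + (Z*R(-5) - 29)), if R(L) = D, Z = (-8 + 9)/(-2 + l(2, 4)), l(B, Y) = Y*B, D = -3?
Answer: I*√17162/22 ≈ 5.9547*I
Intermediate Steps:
l(B, Y) = B*Y
Z = ⅙ (Z = (-8 + 9)/(-2 + 2*4) = 1/(-2 + 8) = 1/6 = 1*(⅙) = ⅙ ≈ 0.16667)
R(L) = -3
√(1442/(-242) + (Z*R(-5) - 29)) = √(1442/(-242) + ((⅙)*(-3) - 29)) = √(1442*(-1/242) + (-½ - 29)) = √(-721/121 - 59/2) = √(-8581/242) = I*√17162/22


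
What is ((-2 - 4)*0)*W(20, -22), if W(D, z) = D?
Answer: 0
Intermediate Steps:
((-2 - 4)*0)*W(20, -22) = ((-2 - 4)*0)*20 = -6*0*20 = 0*20 = 0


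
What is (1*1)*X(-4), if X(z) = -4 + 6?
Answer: 2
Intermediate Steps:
X(z) = 2
(1*1)*X(-4) = (1*1)*2 = 1*2 = 2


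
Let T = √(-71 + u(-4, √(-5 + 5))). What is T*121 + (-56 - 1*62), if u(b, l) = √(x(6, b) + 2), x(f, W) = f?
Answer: -118 + 121*I*√(71 - 2*√2) ≈ -118.0 + 999.05*I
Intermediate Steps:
u(b, l) = 2*√2 (u(b, l) = √(6 + 2) = √8 = 2*√2)
T = √(-71 + 2*√2) ≈ 8.2566*I
T*121 + (-56 - 1*62) = √(-71 + 2*√2)*121 + (-56 - 1*62) = 121*√(-71 + 2*√2) + (-56 - 62) = 121*√(-71 + 2*√2) - 118 = -118 + 121*√(-71 + 2*√2)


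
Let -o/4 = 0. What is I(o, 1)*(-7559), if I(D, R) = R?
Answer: -7559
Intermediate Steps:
o = 0 (o = -4*0 = 0)
I(o, 1)*(-7559) = 1*(-7559) = -7559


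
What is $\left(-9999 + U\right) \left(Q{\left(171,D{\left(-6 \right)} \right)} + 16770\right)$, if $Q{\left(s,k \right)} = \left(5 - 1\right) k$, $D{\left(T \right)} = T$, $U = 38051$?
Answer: $469758792$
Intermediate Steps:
$Q{\left(s,k \right)} = 4 k$
$\left(-9999 + U\right) \left(Q{\left(171,D{\left(-6 \right)} \right)} + 16770\right) = \left(-9999 + 38051\right) \left(4 \left(-6\right) + 16770\right) = 28052 \left(-24 + 16770\right) = 28052 \cdot 16746 = 469758792$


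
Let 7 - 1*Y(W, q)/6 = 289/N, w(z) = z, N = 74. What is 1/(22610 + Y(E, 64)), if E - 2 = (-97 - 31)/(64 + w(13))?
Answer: 37/837257 ≈ 4.4192e-5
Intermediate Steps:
E = 26/77 (E = 2 + (-97 - 31)/(64 + 13) = 2 - 128/77 = 26/77 ≈ 0.33766)
Y(W, q) = 687/37 (Y(W, q) = 42 - 1734/74 = 42 - 6*289/74 = 42 - 867/37 = 687/37)
1/(22610 + Y(E, 64)) = 1/(22610 + 687/37) = 1/(837257/37) = 37/837257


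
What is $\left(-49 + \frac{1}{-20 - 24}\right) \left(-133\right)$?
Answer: $\frac{286881}{44} \approx 6520.0$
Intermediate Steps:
$\left(-49 + \frac{1}{-20 - 24}\right) \left(-133\right) = \left(-49 + \frac{1}{-44}\right) \left(-133\right) = \left(-49 - \frac{1}{44}\right) \left(-133\right) = \left(- \frac{2157}{44}\right) \left(-133\right) = \frac{286881}{44}$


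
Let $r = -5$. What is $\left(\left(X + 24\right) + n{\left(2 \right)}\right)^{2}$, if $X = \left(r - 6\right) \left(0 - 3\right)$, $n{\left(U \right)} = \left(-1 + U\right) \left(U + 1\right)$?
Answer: $3600$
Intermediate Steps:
$n{\left(U \right)} = \left(1 + U\right) \left(-1 + U\right)$ ($n{\left(U \right)} = \left(-1 + U\right) \left(1 + U\right) = \left(1 + U\right) \left(-1 + U\right)$)
$X = 33$ ($X = \left(-5 - 6\right) \left(0 - 3\right) = \left(-11\right) \left(-3\right) = 33$)
$\left(\left(X + 24\right) + n{\left(2 \right)}\right)^{2} = \left(\left(33 + 24\right) - \left(1 - 2^{2}\right)\right)^{2} = \left(57 + \left(-1 + 4\right)\right)^{2} = \left(57 + 3\right)^{2} = 60^{2} = 3600$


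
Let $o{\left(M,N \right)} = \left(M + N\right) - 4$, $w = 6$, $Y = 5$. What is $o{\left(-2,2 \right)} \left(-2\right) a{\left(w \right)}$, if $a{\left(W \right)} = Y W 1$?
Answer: $240$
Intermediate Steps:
$o{\left(M,N \right)} = -4 + M + N$
$a{\left(W \right)} = 5 W$ ($a{\left(W \right)} = 5 W 1 = 5 W$)
$o{\left(-2,2 \right)} \left(-2\right) a{\left(w \right)} = \left(-4 - 2 + 2\right) \left(-2\right) 5 \cdot 6 = \left(-4\right) \left(-2\right) 30 = 8 \cdot 30 = 240$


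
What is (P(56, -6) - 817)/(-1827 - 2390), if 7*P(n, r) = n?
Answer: 809/4217 ≈ 0.19184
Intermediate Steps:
P(n, r) = n/7
(P(56, -6) - 817)/(-1827 - 2390) = ((⅐)*56 - 817)/(-1827 - 2390) = (8 - 817)/(-4217) = -809*(-1/4217) = 809/4217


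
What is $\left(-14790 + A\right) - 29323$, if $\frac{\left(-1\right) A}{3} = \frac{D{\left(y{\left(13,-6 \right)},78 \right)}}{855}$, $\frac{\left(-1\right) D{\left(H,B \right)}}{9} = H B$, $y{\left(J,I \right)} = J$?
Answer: $- \frac{4187693}{95} \approx -44081.0$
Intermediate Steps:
$D{\left(H,B \right)} = - 9 B H$ ($D{\left(H,B \right)} = - 9 H B = - 9 B H$)
$A = \frac{3042}{95}$ ($A = - 3 \frac{\left(-9\right) 78 \cdot 13}{855} = - 3 \left(\left(-9126\right) \frac{1}{855}\right) = \left(-3\right) \left(- \frac{1014}{95}\right) = \frac{3042}{95} \approx 32.021$)
$\left(-14790 + A\right) - 29323 = \left(-14790 + \frac{3042}{95}\right) - 29323 = - \frac{1402008}{95} - 29323 = - \frac{4187693}{95}$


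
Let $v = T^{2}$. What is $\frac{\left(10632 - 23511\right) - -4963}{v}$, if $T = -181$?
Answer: $- \frac{7916}{32761} \approx -0.24163$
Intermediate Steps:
$v = 32761$ ($v = \left(-181\right)^{2} = 32761$)
$\frac{\left(10632 - 23511\right) - -4963}{v} = \frac{\left(10632 - 23511\right) - -4963}{32761} = \left(-12879 + \left(-1377 + 6340\right)\right) \frac{1}{32761} = \left(-12879 + 4963\right) \frac{1}{32761} = \left(-7916\right) \frac{1}{32761} = - \frac{7916}{32761}$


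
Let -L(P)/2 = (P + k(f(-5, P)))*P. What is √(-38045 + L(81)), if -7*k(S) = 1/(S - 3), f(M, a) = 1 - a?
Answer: I*√17272077809/581 ≈ 226.2*I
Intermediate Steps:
k(S) = -1/(7*(-3 + S)) (k(S) = -1/(7*(S - 3)) = -1/(7*(-3 + S)))
L(P) = -2*P*(P - 1/(-14 - 7*P)) (L(P) = -2*(P - 1/(-21 + 7*(1 - P)))*P = -2*(P - 1/(-21 + (7 - 7*P)))*P = -2*(P - 1/(-14 - 7*P))*P = -2*P*(P - 1/(-14 - 7*P)))
√(-38045 + L(81)) = √(-38045 + (2/7)*81*(-1 - 14*81 - 7*81²)/(2 + 81)) = √(-38045 + (2/7)*81*(-1 - 1134 - 7*6561)/83) = √(-38045 + (2/7)*81*(1/83)*(-1 - 1134 - 45927)) = √(-38045 + (2/7)*81*(1/83)*(-47062)) = √(-38045 - 7624044/581) = √(-29728189/581) = I*√17272077809/581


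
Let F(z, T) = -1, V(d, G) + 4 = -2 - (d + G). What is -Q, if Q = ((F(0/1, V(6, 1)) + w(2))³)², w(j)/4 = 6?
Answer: -148035889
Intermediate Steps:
V(d, G) = -6 - G - d (V(d, G) = -4 + (-2 - (d + G)) = -4 + (-2 - (G + d)) = -4 + (-2 + (-G - d)) = -4 + (-2 - G - d) = -6 - G - d)
w(j) = 24 (w(j) = 4*6 = 24)
Q = 148035889 (Q = ((-1 + 24)³)² = (23³)² = 12167² = 148035889)
-Q = -1*148035889 = -148035889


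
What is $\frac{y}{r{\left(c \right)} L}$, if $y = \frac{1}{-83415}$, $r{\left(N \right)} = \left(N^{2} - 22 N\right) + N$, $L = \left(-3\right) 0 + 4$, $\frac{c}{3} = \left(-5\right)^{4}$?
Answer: $- \frac{1}{1159885575000} \approx -8.6215 \cdot 10^{-13}$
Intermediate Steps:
$c = 1875$ ($c = 3 \left(-5\right)^{4} = 3 \cdot 625 = 1875$)
$L = 4$ ($L = 0 + 4 = 4$)
$r{\left(N \right)} = N^{2} - 21 N$
$y = - \frac{1}{83415} \approx -1.1988 \cdot 10^{-5}$
$\frac{y}{r{\left(c \right)} L} = - \frac{1}{83415 \cdot 1875 \left(-21 + 1875\right) 4} = - \frac{1}{83415 \cdot 1875 \cdot 1854 \cdot 4} = - \frac{1}{83415 \cdot 3476250 \cdot 4} = - \frac{1}{83415 \cdot 13905000} = \left(- \frac{1}{83415}\right) \frac{1}{13905000} = - \frac{1}{1159885575000}$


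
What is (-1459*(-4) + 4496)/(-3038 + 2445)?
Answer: -10332/593 ≈ -17.423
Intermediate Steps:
(-1459*(-4) + 4496)/(-3038 + 2445) = (5836 + 4496)/(-593) = 10332*(-1/593) = -10332/593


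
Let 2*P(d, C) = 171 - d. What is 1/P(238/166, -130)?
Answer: 83/7037 ≈ 0.011795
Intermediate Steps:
P(d, C) = 171/2 - d/2 (P(d, C) = (171 - d)/2 = 171/2 - d/2)
1/P(238/166, -130) = 1/(171/2 - 119/166) = 1/(7037/83) = 83/7037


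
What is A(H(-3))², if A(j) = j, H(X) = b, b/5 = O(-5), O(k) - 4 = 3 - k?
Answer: 3600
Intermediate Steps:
O(k) = 7 - k (O(k) = 4 + (3 - k) = 7 - k)
b = 60 (b = 5*(7 - 1*(-5)) = 5*(7 + 5) = 5*12 = 60)
H(X) = 60
A(H(-3))² = 60² = 3600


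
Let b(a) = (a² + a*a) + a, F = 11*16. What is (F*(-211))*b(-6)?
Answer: -2450976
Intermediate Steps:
F = 176
b(a) = a + 2*a² (b(a) = (a² + a²) + a = 2*a² + a = a + 2*a²)
(F*(-211))*b(-6) = (176*(-211))*(-6*(1 + 2*(-6))) = -(-222816)*(1 - 12) = -(-222816)*(-11) = -37136*66 = -2450976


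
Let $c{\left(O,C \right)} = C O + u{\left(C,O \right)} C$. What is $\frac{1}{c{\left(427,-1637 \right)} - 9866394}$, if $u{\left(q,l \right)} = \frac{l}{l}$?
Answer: $- \frac{1}{10567030} \approx -9.4634 \cdot 10^{-8}$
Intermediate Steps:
$u{\left(q,l \right)} = 1$
$c{\left(O,C \right)} = C + C O$ ($c{\left(O,C \right)} = C O + 1 C = C O + C = C + C O$)
$\frac{1}{c{\left(427,-1637 \right)} - 9866394} = \frac{1}{- 1637 \left(1 + 427\right) - 9866394} = \frac{1}{\left(-1637\right) 428 - 9866394} = \frac{1}{-700636 - 9866394} = \frac{1}{-10567030} = - \frac{1}{10567030}$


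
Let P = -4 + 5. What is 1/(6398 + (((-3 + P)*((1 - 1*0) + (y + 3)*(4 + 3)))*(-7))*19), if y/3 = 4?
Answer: 1/34594 ≈ 2.8907e-5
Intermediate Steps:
y = 12 (y = 3*4 = 12)
P = 1
1/(6398 + (((-3 + P)*((1 - 1*0) + (y + 3)*(4 + 3)))*(-7))*19) = 1/(6398 + (((-3 + 1)*((1 - 1*0) + (12 + 3)*(4 + 3)))*(-7))*19) = 1/(6398 + (-2*((1 + 0) + 15*7)*(-7))*19) = 1/(6398 + (-2*(1 + 105)*(-7))*19) = 1/(6398 + (-2*106*(-7))*19) = 1/(6398 - 212*(-7)*19) = 1/(6398 + 1484*19) = 1/(6398 + 28196) = 1/34594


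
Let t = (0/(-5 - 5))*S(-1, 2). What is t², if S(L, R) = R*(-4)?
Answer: 0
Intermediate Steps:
S(L, R) = -4*R
t = 0 (t = (0/(-5 - 5))*(-4*2) = (0/(-10))*(-8) = (0*(-⅒))*(-8) = 0*(-8) = 0)
t² = 0² = 0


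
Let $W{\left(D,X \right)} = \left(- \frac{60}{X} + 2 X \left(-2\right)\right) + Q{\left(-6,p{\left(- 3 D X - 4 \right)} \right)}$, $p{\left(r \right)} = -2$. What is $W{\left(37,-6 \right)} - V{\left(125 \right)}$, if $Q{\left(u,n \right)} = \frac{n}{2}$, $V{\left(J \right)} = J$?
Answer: $-92$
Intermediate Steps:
$Q{\left(u,n \right)} = \frac{n}{2}$ ($Q{\left(u,n \right)} = n \frac{1}{2} = \frac{n}{2}$)
$W{\left(D,X \right)} = -1 - \frac{60}{X} - 4 X$ ($W{\left(D,X \right)} = \left(- \frac{60}{X} + 2 X \left(-2\right)\right) + \frac{1}{2} \left(-2\right) = \left(- \frac{60}{X} - 4 X\right) - 1 = -1 - \frac{60}{X} - 4 X$)
$W{\left(37,-6 \right)} - V{\left(125 \right)} = \left(-1 - \frac{60}{-6} - -24\right) - 125 = \left(-1 - -10 + 24\right) - 125 = \left(-1 + 10 + 24\right) - 125 = 33 - 125 = -92$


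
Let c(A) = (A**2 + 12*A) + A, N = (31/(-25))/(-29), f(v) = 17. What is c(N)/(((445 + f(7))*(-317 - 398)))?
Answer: -48856/28938284375 ≈ -1.6883e-6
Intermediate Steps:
N = 31/725 (N = (31*(-1/25))*(-1/29) = -31/25*(-1/29) = 31/725 ≈ 0.042759)
c(A) = A**2 + 13*A
c(N)/(((445 + f(7))*(-317 - 398))) = (31*(13 + 31/725)/725)/(((445 + 17)*(-317 - 398))) = ((31/725)*(9456/725))/((462*(-715))) = (293136/525625)/(-330330) = (293136/525625)*(-1/330330) = -48856/28938284375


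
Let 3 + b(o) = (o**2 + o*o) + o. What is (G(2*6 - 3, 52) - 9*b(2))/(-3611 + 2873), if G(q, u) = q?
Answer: 3/41 ≈ 0.073171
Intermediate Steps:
b(o) = -3 + o + 2*o**2 (b(o) = -3 + ((o**2 + o*o) + o) = -3 + ((o**2 + o**2) + o) = -3 + (2*o**2 + o) = -3 + (o + 2*o**2) = -3 + o + 2*o**2)
(G(2*6 - 3, 52) - 9*b(2))/(-3611 + 2873) = ((2*6 - 3) - 9*(-3 + 2 + 2*2**2))/(-3611 + 2873) = ((12 - 3) - 9*(-3 + 2 + 2*4))/(-738) = (9 - 9*(-3 + 2 + 8))*(-1/738) = (9 - 9*7)*(-1/738) = (9 - 63)*(-1/738) = -54*(-1/738) = 3/41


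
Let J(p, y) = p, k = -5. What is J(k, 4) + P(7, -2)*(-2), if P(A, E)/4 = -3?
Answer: 19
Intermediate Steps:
P(A, E) = -12 (P(A, E) = 4*(-3) = -12)
J(k, 4) + P(7, -2)*(-2) = -5 - 12*(-2) = -5 + 24 = 19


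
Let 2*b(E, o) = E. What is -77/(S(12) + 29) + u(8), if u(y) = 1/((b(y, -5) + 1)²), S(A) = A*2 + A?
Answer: -372/325 ≈ -1.1446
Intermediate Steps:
S(A) = 3*A (S(A) = 2*A + A = 3*A)
b(E, o) = E/2
u(y) = (1 + y/2)⁻² (u(y) = 1/((y/2 + 1)²) = 1/((1 + y/2)²) = (1 + y/2)⁻²)
-77/(S(12) + 29) + u(8) = -77/(3*12 + 29) + 4/(2 + 8)² = -77/(36 + 29) + 4/10² = -77/65 + 4*(1/100) = -77*1/65 + 1/25 = -77/65 + 1/25 = -372/325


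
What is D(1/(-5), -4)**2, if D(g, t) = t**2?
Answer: 256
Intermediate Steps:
D(1/(-5), -4)**2 = ((-4)**2)**2 = 16**2 = 256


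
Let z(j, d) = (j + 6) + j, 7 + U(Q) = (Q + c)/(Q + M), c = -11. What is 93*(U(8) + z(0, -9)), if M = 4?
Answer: -465/4 ≈ -116.25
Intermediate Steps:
U(Q) = -7 + (-11 + Q)/(4 + Q) (U(Q) = -7 + (Q - 11)/(Q + 4) = -7 + (-11 + Q)/(4 + Q))
z(j, d) = 6 + 2*j (z(j, d) = (6 + j) + j = 6 + 2*j)
93*(U(8) + z(0, -9)) = 93*(3*(-13 - 2*8)/(4 + 8) + (6 + 2*0)) = 93*(3*(-13 - 16)/12 + (6 + 0)) = 93*(3*(1/12)*(-29) + 6) = 93*(-29/4 + 6) = 93*(-5/4) = -465/4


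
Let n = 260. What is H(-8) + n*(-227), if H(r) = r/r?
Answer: -59019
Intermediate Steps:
H(r) = 1
H(-8) + n*(-227) = 1 + 260*(-227) = 1 - 59020 = -59019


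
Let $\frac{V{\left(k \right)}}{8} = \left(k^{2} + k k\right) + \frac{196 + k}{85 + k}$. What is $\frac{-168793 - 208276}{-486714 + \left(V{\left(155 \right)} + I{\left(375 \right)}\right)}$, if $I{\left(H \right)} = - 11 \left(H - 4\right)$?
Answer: $\frac{3770690}{1063833} \approx 3.5444$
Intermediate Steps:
$V{\left(k \right)} = 16 k^{2} + \frac{8 \left(196 + k\right)}{85 + k}$ ($V{\left(k \right)} = 8 \left(\left(k^{2} + k k\right) + \frac{196 + k}{85 + k}\right) = 8 \left(\left(k^{2} + k^{2}\right) + \frac{196 + k}{85 + k}\right) = 8 \left(2 k^{2} + \frac{196 + k}{85 + k}\right) = 16 k^{2} + \frac{8 \left(196 + k\right)}{85 + k}$)
$I{\left(H \right)} = 44 - 11 H$ ($I{\left(H \right)} = - 11 \left(-4 + H\right) = 44 - 11 H$)
$\frac{-168793 - 208276}{-486714 + \left(V{\left(155 \right)} + I{\left(375 \right)}\right)} = \frac{-168793 - 208276}{-486714 + \left(\frac{8 \left(196 + 155 + 2 \cdot 155^{3} + 170 \cdot 155^{2}\right)}{85 + 155} + \left(44 - 4125\right)\right)} = - \frac{377069}{-486714 + \left(\frac{8 \left(196 + 155 + 2 \cdot 3723875 + 170 \cdot 24025\right)}{240} + \left(44 - 4125\right)\right)} = - \frac{377069}{-486714 - \left(4081 - \frac{196 + 155 + 7447750 + 4084250}{30}\right)} = - \frac{377069}{-486714 - \left(4081 - \frac{3844117}{10}\right)} = - \frac{377069}{-486714 + \left(\frac{3844117}{10} - 4081\right)} = - \frac{377069}{-486714 + \frac{3803307}{10}} = - \frac{377069}{- \frac{1063833}{10}} = \left(-377069\right) \left(- \frac{10}{1063833}\right) = \frac{3770690}{1063833}$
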